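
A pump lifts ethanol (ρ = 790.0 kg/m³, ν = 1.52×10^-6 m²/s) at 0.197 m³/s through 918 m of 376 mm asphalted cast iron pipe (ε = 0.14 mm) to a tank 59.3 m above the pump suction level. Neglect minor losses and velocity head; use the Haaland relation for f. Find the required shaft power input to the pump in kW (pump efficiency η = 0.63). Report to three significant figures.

P_shaft ≈ 160 kW

V = 4Q/(πD²) = 1.774 m/s; Re = 4.39×10^5; ε/D = 3.72×10^-4; f = 0.01684
h_f = f(L/D)V²/2g = 6.595 m
Total head H = z + h_f = 59.3 + 6.595 = 65.89 m
P_hyd = ρgQH = 790.0·9.81·0.197·65.89 = 100.6 kW
P_shaft = P_hyd/η = 100.6/0.63 = 159.7 kW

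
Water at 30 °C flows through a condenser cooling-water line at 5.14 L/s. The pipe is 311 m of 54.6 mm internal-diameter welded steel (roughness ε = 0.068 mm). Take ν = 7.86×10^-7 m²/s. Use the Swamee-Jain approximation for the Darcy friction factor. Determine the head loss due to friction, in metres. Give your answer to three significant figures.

h_f ≈ 31.4 m

V = 4Q/(πD²) = 4·0.00514/(π·0.0546²) = 2.195 m/s
Re = VD/ν = 2.195·0.0546/7.86×10^-7 = 1.52×10^5 → turbulent
ε/D = 0.068/54.6 = 0.00125
Swamee-Jain: f = 0.02246
h_f = f(L/D)V²/(2g) = 0.02246·(311/0.0546)·2.195²/(2·9.81) = 31.42 m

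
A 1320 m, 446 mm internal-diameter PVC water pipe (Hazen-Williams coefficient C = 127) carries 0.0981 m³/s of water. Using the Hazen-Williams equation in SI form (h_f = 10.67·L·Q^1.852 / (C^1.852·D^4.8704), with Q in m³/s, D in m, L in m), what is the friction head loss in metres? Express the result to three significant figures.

h_f ≈ 1.24 m

h_f = 10.67·1320·0.0981^1.852 / (127^1.852·0.446^4.8704) = 1.239 m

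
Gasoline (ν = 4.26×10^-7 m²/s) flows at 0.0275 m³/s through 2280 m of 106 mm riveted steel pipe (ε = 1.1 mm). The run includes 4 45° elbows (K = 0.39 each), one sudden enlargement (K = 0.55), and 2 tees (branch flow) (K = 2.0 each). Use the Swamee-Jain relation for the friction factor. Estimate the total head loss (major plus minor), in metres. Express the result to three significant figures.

V = 4Q/(πD²) = 3.116 m/s; V²/2g = 0.4950 m
Re = 7.75×10^5, ε/D = 0.0104 → f = 0.03852 (Swamee-Jain)
Major: h_f = f(L/D)·V²/2g = 0.03852·21509·0.4950 = 410.1 m
Minor: ΣK = 6.11; h_m = ΣK·V²/2g = 3.024 m
Total H_L = 410.1 + 3.024 = 413.1 m

H_L ≈ 413 m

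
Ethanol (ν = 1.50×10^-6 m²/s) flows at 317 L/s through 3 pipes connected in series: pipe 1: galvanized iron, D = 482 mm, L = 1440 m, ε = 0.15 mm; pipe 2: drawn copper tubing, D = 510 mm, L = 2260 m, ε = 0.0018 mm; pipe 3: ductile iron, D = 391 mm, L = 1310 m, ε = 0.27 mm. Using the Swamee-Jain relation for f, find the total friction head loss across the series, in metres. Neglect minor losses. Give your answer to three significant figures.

Pipe 1: V = 1.737 m/s, Re = 5.58×10^5, ε/D = 3.11×10^-4, f = 0.01634, h_1 = f(L/D)V²/2g = 7.511 m
Pipe 2: V = 1.552 m/s, Re = 5.28×10^5, ε/D = 3.53×10^-6, f = 0.01302, h_2 = f(L/D)V²/2g = 7.084 m
Pipe 3: V = 2.640 m/s, Re = 6.88×10^5, ε/D = 6.91×10^-4, f = 0.01866, h_3 = f(L/D)V²/2g = 22.21 m
Series → Q common, losses add: H = Σh = 36.80 m

H ≈ 36.8 m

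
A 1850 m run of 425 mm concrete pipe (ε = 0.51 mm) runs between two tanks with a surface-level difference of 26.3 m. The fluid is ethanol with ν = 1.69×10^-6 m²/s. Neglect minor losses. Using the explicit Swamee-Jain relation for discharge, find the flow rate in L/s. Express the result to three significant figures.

Swamee-Jain (Type II): Q = -0.965·√(gD⁵h_f/L)·ln[ε/(3.7D) + √(3.17ν²L/(gD³h_f))]
√(gD⁵h_f/L) = √(9.81·0.425⁵·26.3/1850) = 0.04397
ε/(3.7D) = 3.24×10^-4; √(3.17ν²L/(gD³h_f)) = 2.91×10^-5
Q = -0.965·0.04397·ln(3.534×10^-4) = 0.3373 m³/s
Check: V = 2.38 m/s, Re = 5.98×10^5, f = 0.02109, h_f = 26.4 m ≈ 26.3 m ✓

Q ≈ 337 L/s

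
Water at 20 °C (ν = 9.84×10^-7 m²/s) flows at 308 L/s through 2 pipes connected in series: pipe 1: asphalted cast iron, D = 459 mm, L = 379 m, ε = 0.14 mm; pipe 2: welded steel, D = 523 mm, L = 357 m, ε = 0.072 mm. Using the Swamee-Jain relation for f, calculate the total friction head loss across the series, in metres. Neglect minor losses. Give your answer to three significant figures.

Pipe 1: V = 1.861 m/s, Re = 8.68×10^5, ε/D = 3.05×10^-4, f = 0.01590, h_1 = f(L/D)V²/2g = 2.319 m
Pipe 2: V = 1.434 m/s, Re = 7.62×10^5, ε/D = 1.38×10^-4, f = 0.01432, h_2 = f(L/D)V²/2g = 1.024 m
Series → Q common, losses add: H = Σh = 3.343 m

H ≈ 3.34 m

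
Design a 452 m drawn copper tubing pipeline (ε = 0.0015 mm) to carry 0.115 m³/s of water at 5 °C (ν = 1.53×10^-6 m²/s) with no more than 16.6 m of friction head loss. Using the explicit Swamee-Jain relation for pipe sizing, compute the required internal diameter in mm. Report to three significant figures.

D ≈ 212 mm

Swamee-Jain (Type III): D = 0.66·[ε^1.25·(LQ²/(gh_f))^4.75 + ν·Q^9.4·(L/(gh_f))^5.2]^0.04
LQ²/(gh_f) = 0.03671; L/(gh_f) = 2.776
Term 1 = ε^1.25·(…)^4.75 = 7.99×10^-15; Term 2 = ν·Q^9.4·(…)^5.2 = 4.58×10^-13
D = 0.66·(7.99×10^-15 + 4.58×10^-13)^0.04 = 0.2120 m = 212 mm
Check: V = 3.26 m/s, Re = 4.51×10^5, f = 0.01344, h_f = 15.5 m ≈ 16.6 m ✓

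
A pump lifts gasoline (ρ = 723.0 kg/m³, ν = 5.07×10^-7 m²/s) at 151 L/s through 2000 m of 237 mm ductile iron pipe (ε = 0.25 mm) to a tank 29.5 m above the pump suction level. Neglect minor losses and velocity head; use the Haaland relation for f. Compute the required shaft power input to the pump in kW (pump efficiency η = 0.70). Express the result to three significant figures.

V = 4Q/(πD²) = 3.423 m/s; Re = 1.60×10^6; ε/D = 0.00105; f = 0.02009
h_f = f(L/D)V²/2g = 101.3 m
Total head H = z + h_f = 29.5 + 101.3 = 130.8 m
P_hyd = ρgQH = 723.0·9.81·0.151·130.8 = 140.0 kW
P_shaft = P_hyd/η = 140.0/0.70 = 200.1 kW

P_shaft ≈ 200 kW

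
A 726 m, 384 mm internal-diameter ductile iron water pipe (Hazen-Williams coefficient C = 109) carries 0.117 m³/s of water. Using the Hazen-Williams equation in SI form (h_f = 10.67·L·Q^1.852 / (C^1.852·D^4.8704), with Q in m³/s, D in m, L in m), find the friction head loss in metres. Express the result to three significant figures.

h_f ≈ 2.60 m

h_f = 10.67·726·0.117^1.852 / (109^1.852·0.384^4.8704) = 2.597 m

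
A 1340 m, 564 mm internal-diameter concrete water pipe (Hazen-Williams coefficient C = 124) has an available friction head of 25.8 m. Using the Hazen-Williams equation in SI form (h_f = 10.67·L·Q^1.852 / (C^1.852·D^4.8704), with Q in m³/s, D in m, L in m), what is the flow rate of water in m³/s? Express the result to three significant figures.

Rearranging: Q = [h_f·C^1.852·D^4.8704 / (10.67·L)]^(1/1.852)
Q = [25.8·124^1.852·0.564^4.8704 / (10.67·1340)]^0.540 = 0.9076 m³/s

Q ≈ 0.908 m³/s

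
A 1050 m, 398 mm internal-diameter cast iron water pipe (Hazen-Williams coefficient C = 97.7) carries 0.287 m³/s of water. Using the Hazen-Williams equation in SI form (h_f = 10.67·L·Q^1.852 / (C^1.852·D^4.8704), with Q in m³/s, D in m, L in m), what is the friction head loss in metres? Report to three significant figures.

h_f ≈ 20.4 m

h_f = 10.67·1050·0.287^1.852 / (97.7^1.852·0.398^4.8704) = 20.36 m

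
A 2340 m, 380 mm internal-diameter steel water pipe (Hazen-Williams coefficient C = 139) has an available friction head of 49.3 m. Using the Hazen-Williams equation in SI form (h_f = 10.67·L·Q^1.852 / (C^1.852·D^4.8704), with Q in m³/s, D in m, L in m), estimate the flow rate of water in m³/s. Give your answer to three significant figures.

Rearranging: Q = [h_f·C^1.852·D^4.8704 / (10.67·L)]^(1/1.852)
Q = [49.3·139^1.852·0.380^4.8704 / (10.67·2340)]^0.540 = 0.3781 m³/s

Q ≈ 0.378 m³/s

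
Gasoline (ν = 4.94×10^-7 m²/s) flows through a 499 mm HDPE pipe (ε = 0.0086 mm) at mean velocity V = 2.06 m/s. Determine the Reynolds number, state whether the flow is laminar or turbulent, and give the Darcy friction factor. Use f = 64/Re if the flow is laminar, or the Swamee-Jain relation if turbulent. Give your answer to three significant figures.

Re ≈ 2.08×10^6; turbulent; f ≈ 0.0109

Re = VD/ν = 2.060·0.499/4.94×10^-7 = 2.08×10^6
Re > 4000 → turbulent; ε/D = 1.72×10^-5
Swamee-Jain: f = 0.01093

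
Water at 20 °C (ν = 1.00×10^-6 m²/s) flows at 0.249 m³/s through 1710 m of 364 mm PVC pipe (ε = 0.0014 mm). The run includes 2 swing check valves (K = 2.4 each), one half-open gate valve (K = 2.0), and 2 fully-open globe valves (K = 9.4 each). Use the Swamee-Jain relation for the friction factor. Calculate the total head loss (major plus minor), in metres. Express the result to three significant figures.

H_L ≈ 23.9 m

V = 4Q/(πD²) = 2.393 m/s; V²/2g = 0.2918 m
Re = 8.71×10^5, ε/D = 3.85×10^-6 → f = 0.01197 (Swamee-Jain)
Major: h_f = f(L/D)·V²/2g = 0.01197·4698·0.2918 = 16.41 m
Minor: ΣK = 25.6; h_m = ΣK·V²/2g = 7.471 m
Total H_L = 16.41 + 7.471 = 23.88 m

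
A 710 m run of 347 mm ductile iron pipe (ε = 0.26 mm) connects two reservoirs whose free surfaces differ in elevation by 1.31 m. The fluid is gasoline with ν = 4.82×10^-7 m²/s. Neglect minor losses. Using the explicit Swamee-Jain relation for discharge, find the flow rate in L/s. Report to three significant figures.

Swamee-Jain (Type II): Q = -0.965·√(gD⁵h_f/L)·ln[ε/(3.7D) + √(3.17ν²L/(gD³h_f))]
√(gD⁵h_f/L) = √(9.81·0.347⁵·1.31/710) = 0.009543
ε/(3.7D) = 2.03×10^-4; √(3.17ν²L/(gD³h_f)) = 3.12×10^-5
Q = -0.965·0.009543·ln(2.337×10^-4) = 0.07700 m³/s
Check: V = 0.814 m/s, Re = 5.86×10^5, f = 0.01907, h_f = 1.32 m ≈ 1.31 m ✓

Q ≈ 77.0 L/s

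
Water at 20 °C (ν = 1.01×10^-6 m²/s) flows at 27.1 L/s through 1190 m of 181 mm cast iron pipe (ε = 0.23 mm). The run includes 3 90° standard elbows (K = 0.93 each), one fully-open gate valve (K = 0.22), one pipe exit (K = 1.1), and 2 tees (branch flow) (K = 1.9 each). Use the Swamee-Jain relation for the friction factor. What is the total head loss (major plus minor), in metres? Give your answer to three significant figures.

V = 4Q/(πD²) = 1.053 m/s; V²/2g = 0.05654 m
Re = 1.89×10^5, ε/D = 0.00127 → f = 0.02227 (Swamee-Jain)
Major: h_f = f(L/D)·V²/2g = 0.02227·6575·0.05654 = 8.277 m
Minor: ΣK = 7.91; h_m = ΣK·V²/2g = 0.4472 m
Total H_L = 8.277 + 0.4472 = 8.724 m

H_L ≈ 8.72 m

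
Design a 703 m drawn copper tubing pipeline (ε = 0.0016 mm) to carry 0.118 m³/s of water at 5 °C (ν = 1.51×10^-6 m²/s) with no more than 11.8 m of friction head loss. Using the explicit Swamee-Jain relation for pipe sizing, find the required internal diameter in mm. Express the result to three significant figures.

D ≈ 252 mm

Swamee-Jain (Type III): D = 0.66·[ε^1.25·(LQ²/(gh_f))^4.75 + ν·Q^9.4·(L/(gh_f))^5.2]^0.04
LQ²/(gh_f) = 0.08456; L/(gh_f) = 6.073
Term 1 = ε^1.25·(…)^4.75 = 4.56×10^-13; Term 2 = ν·Q^9.4·(…)^5.2 = 3.38×10^-11
D = 0.66·(4.56×10^-13 + 3.38×10^-11)^0.04 = 0.2517 m = 252 mm
Check: V = 2.37 m/s, Re = 3.95×10^5, f = 0.01375, h_f = 11.0 m ≈ 11.8 m ✓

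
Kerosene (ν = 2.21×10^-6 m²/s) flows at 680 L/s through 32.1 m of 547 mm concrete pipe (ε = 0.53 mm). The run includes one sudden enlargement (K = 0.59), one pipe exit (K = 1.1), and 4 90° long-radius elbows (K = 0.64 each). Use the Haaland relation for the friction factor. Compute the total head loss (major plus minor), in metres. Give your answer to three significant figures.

H_L ≈ 2.31 m

V = 4Q/(πD²) = 2.894 m/s; V²/2g = 0.4268 m
Re = 7.16×10^5, ε/D = 9.69×10^-4 → f = 0.01990 (Haaland)
Major: h_f = f(L/D)·V²/2g = 0.01990·58.68·0.4268 = 0.4984 m
Minor: ΣK = 4.25; h_m = ΣK·V²/2g = 1.814 m
Total H_L = 0.4984 + 1.814 = 2.312 m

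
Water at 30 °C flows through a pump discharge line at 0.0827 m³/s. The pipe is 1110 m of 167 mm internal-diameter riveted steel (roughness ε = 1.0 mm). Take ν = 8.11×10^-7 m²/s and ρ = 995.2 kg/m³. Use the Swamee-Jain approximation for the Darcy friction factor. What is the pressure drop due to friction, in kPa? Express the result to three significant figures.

V = 4Q/(πD²) = 4·0.0827/(π·0.167²) = 3.776 m/s
Re = VD/ν = 3.776·0.167/8.11×10^-7 = 7.77×10^5 → turbulent
ε/D = 1.0/167 = 0.00599
Swamee-Jain: f = 0.03227
h_f = f(L/D)V²/(2g) = 0.03227·(1110/0.167)·3.776²/(2·9.81) = 155.8 m
Δp = ρg·h_f = 995.2·9.81·155.8 = 1522 kPa

Δp ≈ 1520 kPa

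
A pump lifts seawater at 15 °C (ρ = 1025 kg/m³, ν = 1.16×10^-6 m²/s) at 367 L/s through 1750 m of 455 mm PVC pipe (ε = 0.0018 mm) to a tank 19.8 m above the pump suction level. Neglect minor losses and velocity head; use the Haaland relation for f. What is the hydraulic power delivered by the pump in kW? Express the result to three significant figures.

P_hyd ≈ 117 kW

V = 4Q/(πD²) = 2.257 m/s; Re = 8.85×10^5; ε/D = 3.96×10^-6; f = 0.01189
h_f = f(L/D)V²/2g = 11.87 m
Total head H = z + h_f = 19.8 + 11.87 = 31.67 m
P_hyd = ρgQH = 1025·9.81·0.367·31.67 = 116.9 kW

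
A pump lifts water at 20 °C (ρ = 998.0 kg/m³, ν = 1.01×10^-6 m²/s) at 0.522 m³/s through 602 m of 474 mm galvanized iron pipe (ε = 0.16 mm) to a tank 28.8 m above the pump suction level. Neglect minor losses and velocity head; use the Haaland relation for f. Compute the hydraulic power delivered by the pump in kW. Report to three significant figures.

P_hyd ≈ 193 kW

V = 4Q/(πD²) = 2.958 m/s; Re = 1.39×10^6; ε/D = 3.38×10^-4; f = 0.01578
h_f = f(L/D)V²/2g = 8.937 m
Total head H = z + h_f = 28.8 + 8.937 = 37.74 m
P_hyd = ρgQH = 998.0·9.81·0.522·37.74 = 192.9 kW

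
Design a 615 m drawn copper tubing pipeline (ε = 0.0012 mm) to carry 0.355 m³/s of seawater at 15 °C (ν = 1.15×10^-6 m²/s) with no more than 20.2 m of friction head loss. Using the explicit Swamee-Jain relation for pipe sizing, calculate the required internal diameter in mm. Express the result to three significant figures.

D ≈ 328 mm

Swamee-Jain (Type III): D = 0.66·[ε^1.25·(LQ²/(gh_f))^4.75 + ν·Q^9.4·(L/(gh_f))^5.2]^0.04
LQ²/(gh_f) = 0.3911; L/(gh_f) = 3.104
Term 1 = ε^1.25·(…)^4.75 = 4.60×10^-10; Term 2 = ν·Q^9.4·(…)^5.2 = 2.46×10^-8
D = 0.66·(4.60×10^-10 + 2.46×10^-8)^0.04 = 0.3277 m = 328 mm
Check: V = 4.21 m/s, Re = 1.20×10^6, f = 0.01136, h_f = 19.3 m ≈ 20.2 m ✓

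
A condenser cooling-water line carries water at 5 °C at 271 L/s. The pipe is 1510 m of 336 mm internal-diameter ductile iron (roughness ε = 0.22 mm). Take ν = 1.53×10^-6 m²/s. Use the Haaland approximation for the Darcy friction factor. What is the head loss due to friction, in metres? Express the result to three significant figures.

h_f ≈ 39.2 m

V = 4Q/(πD²) = 4·0.271/(π·0.336²) = 3.056 m/s
Re = VD/ν = 3.056·0.336/1.53×10^-6 = 6.71×10^5 → turbulent
ε/D = 0.22/336 = 6.55×10^-4
Haaland: f = 0.01832
h_f = f(L/D)V²/(2g) = 0.01832·(1510/0.336)·3.056²/(2·9.81) = 39.21 m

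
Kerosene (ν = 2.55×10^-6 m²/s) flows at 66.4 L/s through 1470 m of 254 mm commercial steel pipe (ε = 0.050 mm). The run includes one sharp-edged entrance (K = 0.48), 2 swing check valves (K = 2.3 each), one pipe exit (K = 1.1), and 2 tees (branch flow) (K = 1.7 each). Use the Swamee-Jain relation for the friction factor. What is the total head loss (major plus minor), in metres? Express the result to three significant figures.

V = 4Q/(πD²) = 1.310 m/s; V²/2g = 0.08752 m
Re = 1.31×10^5, ε/D = 1.97×10^-4 → f = 0.01819 (Swamee-Jain)
Major: h_f = f(L/D)·V²/2g = 0.01819·5787·0.08752 = 9.212 m
Minor: ΣK = 9.58; h_m = ΣK·V²/2g = 0.8385 m
Total H_L = 9.212 + 0.8385 = 10.05 m

H_L ≈ 10.1 m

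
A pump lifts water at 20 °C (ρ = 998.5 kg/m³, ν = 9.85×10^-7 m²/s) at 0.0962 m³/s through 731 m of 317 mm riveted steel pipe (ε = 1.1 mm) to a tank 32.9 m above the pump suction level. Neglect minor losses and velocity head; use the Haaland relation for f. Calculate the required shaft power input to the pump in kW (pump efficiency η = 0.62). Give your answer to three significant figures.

P_shaft ≈ 57.3 kW

V = 4Q/(πD²) = 1.219 m/s; Re = 3.92×10^5; ε/D = 0.00347; f = 0.02761
h_f = f(L/D)V²/2g = 4.820 m
Total head H = z + h_f = 32.9 + 4.820 = 37.72 m
P_hyd = ρgQH = 998.5·9.81·0.0962·37.72 = 35.54 kW
P_shaft = P_hyd/η = 35.54/0.62 = 57.33 kW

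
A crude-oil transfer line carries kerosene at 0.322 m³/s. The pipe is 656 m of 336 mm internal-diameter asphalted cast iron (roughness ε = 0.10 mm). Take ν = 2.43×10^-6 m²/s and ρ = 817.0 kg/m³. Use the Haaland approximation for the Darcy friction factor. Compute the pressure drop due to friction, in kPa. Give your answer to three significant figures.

Δp ≈ 170 kPa

V = 4Q/(πD²) = 4·0.322/(π·0.336²) = 3.632 m/s
Re = VD/ν = 3.632·0.336/2.43×10^-6 = 5.02×10^5 → turbulent
ε/D = 0.10/336 = 2.98×10^-4
Haaland: f = 0.01613
h_f = f(L/D)V²/(2g) = 0.01613·(656/0.336)·3.632²/(2·9.81) = 21.17 m
Δp = ρg·h_f = 817.0·9.81·21.17 = 169.7 kPa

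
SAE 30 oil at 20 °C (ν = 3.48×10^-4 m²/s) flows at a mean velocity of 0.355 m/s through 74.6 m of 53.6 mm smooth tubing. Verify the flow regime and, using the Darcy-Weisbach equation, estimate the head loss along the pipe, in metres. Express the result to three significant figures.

h_f ≈ 10.5 m

Re = VD/ν = 0.355·0.05360/3.48×10^-4 = 54.7 → laminar (Re < 2300)
f = 64/Re = 1.170
h_f = f(L/D)V²/(2g) = 1.170·(74.6/0.05360)·0.355²/(2·9.81) = 10.46 m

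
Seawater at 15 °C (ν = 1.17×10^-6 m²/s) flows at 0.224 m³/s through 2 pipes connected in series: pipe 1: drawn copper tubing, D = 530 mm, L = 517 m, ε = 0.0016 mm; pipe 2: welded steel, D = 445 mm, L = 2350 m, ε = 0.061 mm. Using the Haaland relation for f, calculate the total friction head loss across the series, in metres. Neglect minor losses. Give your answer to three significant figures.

H ≈ 8.80 m

Pipe 1: V = 1.015 m/s, Re = 4.60×10^5, ε/D = 3.02×10^-6, f = 0.01329, h_1 = f(L/D)V²/2g = 0.6812 m
Pipe 2: V = 1.440 m/s, Re = 5.48×10^5, ε/D = 1.37×10^-4, f = 0.01453, h_2 = f(L/D)V²/2g = 8.115 m
Series → Q common, losses add: H = Σh = 8.796 m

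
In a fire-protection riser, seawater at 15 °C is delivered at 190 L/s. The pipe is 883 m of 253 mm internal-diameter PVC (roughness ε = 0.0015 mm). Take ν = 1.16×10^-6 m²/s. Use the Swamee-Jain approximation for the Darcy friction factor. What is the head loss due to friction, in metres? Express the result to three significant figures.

V = 4Q/(πD²) = 4·0.190/(π·0.253²) = 3.779 m/s
Re = VD/ν = 3.779·0.253/1.16×10^-6 = 8.24×10^5 → turbulent
ε/D = 0.0015/253 = 5.93×10^-6
Swamee-Jain: f = 0.01213
h_f = f(L/D)V²/(2g) = 0.01213·(883/0.253)·3.779²/(2·9.81) = 30.81 m

h_f ≈ 30.8 m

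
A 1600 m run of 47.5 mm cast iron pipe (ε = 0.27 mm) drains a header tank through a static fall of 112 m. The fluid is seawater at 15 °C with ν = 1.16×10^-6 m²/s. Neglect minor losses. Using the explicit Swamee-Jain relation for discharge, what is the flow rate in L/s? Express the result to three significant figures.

Swamee-Jain (Type II): Q = -0.965·√(gD⁵h_f/L)·ln[ε/(3.7D) + √(3.17ν²L/(gD³h_f))]
√(gD⁵h_f/L) = √(9.81·0.0475⁵·112/1600) = 4.075×10^-4
ε/(3.7D) = 0.00154; √(3.17ν²L/(gD³h_f)) = 2.41×10^-4
Q = -0.965·4.075×10^-4·ln(0.001777) = 0.002490 m³/s
Check: V = 1.41 m/s, Re = 5.75×10^4, f = 0.03339, h_f = 113 m ≈ 112 m ✓

Q ≈ 2.49 L/s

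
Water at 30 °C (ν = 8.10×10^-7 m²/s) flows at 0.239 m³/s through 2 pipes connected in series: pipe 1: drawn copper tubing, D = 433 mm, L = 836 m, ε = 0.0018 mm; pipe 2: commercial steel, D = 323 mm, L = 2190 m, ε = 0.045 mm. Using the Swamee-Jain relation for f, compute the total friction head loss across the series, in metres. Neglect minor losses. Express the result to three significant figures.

H ≈ 44.0 m

Pipe 1: V = 1.623 m/s, Re = 8.68×10^5, ε/D = 4.16×10^-6, f = 0.01199, h_1 = f(L/D)V²/2g = 3.107 m
Pipe 2: V = 2.917 m/s, Re = 1.16×10^6, ε/D = 1.39×10^-4, f = 0.01391, h_2 = f(L/D)V²/2g = 40.89 m
Series → Q common, losses add: H = Σh = 44.00 m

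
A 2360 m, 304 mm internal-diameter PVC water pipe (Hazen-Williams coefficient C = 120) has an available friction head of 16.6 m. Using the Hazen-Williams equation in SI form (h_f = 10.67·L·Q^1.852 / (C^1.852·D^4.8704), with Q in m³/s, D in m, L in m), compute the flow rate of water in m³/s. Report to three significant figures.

Q ≈ 0.100 m³/s

Rearranging: Q = [h_f·C^1.852·D^4.8704 / (10.67·L)]^(1/1.852)
Q = [16.6·120^1.852·0.304^4.8704 / (10.67·2360)]^0.540 = 0.1004 m³/s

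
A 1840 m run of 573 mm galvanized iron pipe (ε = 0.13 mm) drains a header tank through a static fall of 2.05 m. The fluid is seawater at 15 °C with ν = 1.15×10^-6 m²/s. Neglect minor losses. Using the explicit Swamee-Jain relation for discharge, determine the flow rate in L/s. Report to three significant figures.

Swamee-Jain (Type II): Q = -0.965·√(gD⁵h_f/L)·ln[ε/(3.7D) + √(3.17ν²L/(gD³h_f))]
√(gD⁵h_f/L) = √(9.81·0.573⁵·2.05/1840) = 0.02598
ε/(3.7D) = 6.13×10^-5; √(3.17ν²L/(gD³h_f)) = 4.52×10^-5
Q = -0.965·0.02598·ln(1.065×10^-4) = 0.2294 m³/s
Check: V = 0.889 m/s, Re = 4.43×10^5, f = 0.01592, h_f = 2.06 m ≈ 2.05 m ✓

Q ≈ 229 L/s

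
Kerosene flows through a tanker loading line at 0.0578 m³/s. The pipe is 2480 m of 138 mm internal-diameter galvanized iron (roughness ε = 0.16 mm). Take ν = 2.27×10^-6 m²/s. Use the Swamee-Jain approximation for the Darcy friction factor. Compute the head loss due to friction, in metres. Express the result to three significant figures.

h_f ≈ 296 m

V = 4Q/(πD²) = 4·0.0578/(π·0.138²) = 3.864 m/s
Re = VD/ν = 3.864·0.138/2.27×10^-6 = 2.35×10^5 → turbulent
ε/D = 0.16/138 = 0.00116
Swamee-Jain: f = 0.02162
h_f = f(L/D)V²/(2g) = 0.02162·(2480/0.138)·3.864²/(2·9.81) = 295.7 m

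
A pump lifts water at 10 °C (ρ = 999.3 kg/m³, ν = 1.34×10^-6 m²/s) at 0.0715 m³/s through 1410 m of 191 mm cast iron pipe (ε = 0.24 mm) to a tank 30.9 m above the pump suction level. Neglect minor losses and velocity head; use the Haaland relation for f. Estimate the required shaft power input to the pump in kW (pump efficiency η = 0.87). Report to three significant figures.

V = 4Q/(πD²) = 2.495 m/s; Re = 3.56×10^5; ε/D = 0.00126; f = 0.02143
h_f = f(L/D)V²/2g = 50.22 m
Total head H = z + h_f = 30.9 + 50.22 = 81.12 m
P_hyd = ρgQH = 999.3·9.81·0.0715·81.12 = 56.86 kW
P_shaft = P_hyd/η = 56.86/0.87 = 65.36 kW

P_shaft ≈ 65.4 kW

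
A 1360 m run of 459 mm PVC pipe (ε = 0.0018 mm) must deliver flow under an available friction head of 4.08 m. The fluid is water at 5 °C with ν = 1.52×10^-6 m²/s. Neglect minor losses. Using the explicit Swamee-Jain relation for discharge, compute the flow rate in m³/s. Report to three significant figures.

Swamee-Jain (Type II): Q = -0.965·√(gD⁵h_f/L)·ln[ε/(3.7D) + √(3.17ν²L/(gD³h_f))]
√(gD⁵h_f/L) = √(9.81·0.459⁵·4.08/1360) = 0.02449
ε/(3.7D) = 1.06×10^-6; √(3.17ν²L/(gD³h_f)) = 5.07×10^-5
Q = -0.965·0.02449·ln(5.179×10^-5) = 0.2332 m³/s
Check: V = 1.41 m/s, Re = 4.26×10^5, f = 0.01353, h_f = 4.06 m ≈ 4.08 m ✓

Q ≈ 0.233 m³/s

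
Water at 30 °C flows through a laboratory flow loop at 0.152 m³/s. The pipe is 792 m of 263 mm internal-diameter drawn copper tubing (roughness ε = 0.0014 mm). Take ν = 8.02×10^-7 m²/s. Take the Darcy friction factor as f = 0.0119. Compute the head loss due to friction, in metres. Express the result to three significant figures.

V = 4Q/(πD²) = 4·0.152/(π·0.263²) = 2.798 m/s
h_f = f(L/D)V²/(2g) = 0.01190·(792/0.263)·2.798²/(2·9.81) = 14.30 m

h_f ≈ 14.3 m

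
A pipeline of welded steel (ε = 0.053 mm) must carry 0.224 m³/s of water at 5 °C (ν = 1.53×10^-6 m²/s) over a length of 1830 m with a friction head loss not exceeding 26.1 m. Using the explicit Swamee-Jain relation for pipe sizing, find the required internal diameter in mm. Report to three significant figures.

Swamee-Jain (Type III): D = 0.66·[ε^1.25·(LQ²/(gh_f))^4.75 + ν·Q^9.4·(L/(gh_f))^5.2]^0.04
LQ²/(gh_f) = 0.3586; L/(gh_f) = 7.147
Term 1 = ε^1.25·(…)^4.75 = 3.47×10^-8; Term 2 = ν·Q^9.4·(…)^5.2 = 3.30×10^-8
D = 0.66·(3.47×10^-8 + 3.30×10^-8)^0.04 = 0.3410 m = 341 mm
Check: V = 2.45 m/s, Re = 5.47×10^5, f = 0.01495, h_f = 24.6 m ≈ 26.1 m ✓

D ≈ 341 mm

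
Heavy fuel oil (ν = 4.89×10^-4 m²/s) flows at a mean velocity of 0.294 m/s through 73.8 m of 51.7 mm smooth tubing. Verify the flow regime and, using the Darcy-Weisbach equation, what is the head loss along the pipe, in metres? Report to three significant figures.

h_f ≈ 12.9 m

Re = VD/ν = 0.294·0.05170/4.89×10^-4 = 31.1 → laminar (Re < 2300)
f = 64/Re = 2.059
h_f = f(L/D)V²/(2g) = 2.059·(73.8/0.05170)·0.294²/(2·9.81) = 12.95 m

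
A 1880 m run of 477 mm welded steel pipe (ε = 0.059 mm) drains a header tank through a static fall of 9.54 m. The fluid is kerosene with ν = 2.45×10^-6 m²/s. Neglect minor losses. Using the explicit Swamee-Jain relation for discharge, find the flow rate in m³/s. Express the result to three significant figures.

Swamee-Jain (Type II): Q = -0.965·√(gD⁵h_f/L)·ln[ε/(3.7D) + √(3.17ν²L/(gD³h_f))]
√(gD⁵h_f/L) = √(9.81·0.477⁵·9.54/1880) = 0.03506
ε/(3.7D) = 3.34×10^-5; √(3.17ν²L/(gD³h_f)) = 5.93×10^-5
Q = -0.965·0.03506·ln(9.278×10^-5) = 0.3142 m³/s
Check: V = 1.76 m/s, Re = 3.42×10^5, f = 0.01540, h_f = 9.56 m ≈ 9.54 m ✓

Q ≈ 0.314 m³/s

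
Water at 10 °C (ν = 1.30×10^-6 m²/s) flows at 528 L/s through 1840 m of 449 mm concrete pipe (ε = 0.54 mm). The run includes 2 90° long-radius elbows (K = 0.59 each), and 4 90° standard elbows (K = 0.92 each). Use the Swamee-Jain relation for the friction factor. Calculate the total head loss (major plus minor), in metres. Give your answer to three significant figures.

V = 4Q/(πD²) = 3.335 m/s; V²/2g = 0.5668 m
Re = 1.15×10^6, ε/D = 0.00120 → f = 0.02086 (Swamee-Jain)
Major: h_f = f(L/D)·V²/2g = 0.02086·4098·0.5668 = 48.45 m
Minor: ΣK = 4.86; h_m = ΣK·V²/2g = 2.754 m
Total H_L = 48.45 + 2.754 = 51.20 m

H_L ≈ 51.2 m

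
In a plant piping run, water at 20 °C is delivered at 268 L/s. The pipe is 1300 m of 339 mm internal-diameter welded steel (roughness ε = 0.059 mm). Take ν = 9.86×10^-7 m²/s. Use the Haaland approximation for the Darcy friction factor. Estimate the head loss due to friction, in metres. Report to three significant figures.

h_f ≈ 24.6 m

V = 4Q/(πD²) = 4·0.268/(π·0.339²) = 2.969 m/s
Re = VD/ν = 2.969·0.339/9.86×10^-7 = 1.02×10^6 → turbulent
ε/D = 0.059/339 = 1.74×10^-4
Haaland: f = 0.01428
h_f = f(L/D)V²/(2g) = 0.01428·(1300/0.339)·2.969²/(2·9.81) = 24.62 m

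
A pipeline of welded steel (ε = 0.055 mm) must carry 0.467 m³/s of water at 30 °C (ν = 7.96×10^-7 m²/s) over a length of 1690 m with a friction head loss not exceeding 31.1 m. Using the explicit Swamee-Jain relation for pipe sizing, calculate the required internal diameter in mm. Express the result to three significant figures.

D ≈ 425 mm

Swamee-Jain (Type III): D = 0.66·[ε^1.25·(LQ²/(gh_f))^4.75 + ν·Q^9.4·(L/(gh_f))^5.2]^0.04
LQ²/(gh_f) = 1.208; L/(gh_f) = 5.539
Term 1 = ε^1.25·(…)^4.75 = 1.16×10^-5; Term 2 = ν·Q^9.4·(…)^5.2 = 4.55×10^-6
D = 0.66·(1.16×10^-5 + 4.55×10^-6)^0.04 = 0.4245 m = 425 mm
Check: V = 3.30 m/s, Re = 1.76×10^6, f = 0.01345, h_f = 29.7 m ≈ 31.1 m ✓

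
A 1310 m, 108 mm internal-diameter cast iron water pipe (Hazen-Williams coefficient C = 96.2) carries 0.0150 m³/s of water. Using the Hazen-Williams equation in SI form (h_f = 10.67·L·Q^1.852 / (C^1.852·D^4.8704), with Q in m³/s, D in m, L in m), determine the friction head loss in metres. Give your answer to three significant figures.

h_f ≈ 63.4 m

h_f = 10.67·1310·0.0150^1.852 / (96.2^1.852·0.108^4.8704) = 63.44 m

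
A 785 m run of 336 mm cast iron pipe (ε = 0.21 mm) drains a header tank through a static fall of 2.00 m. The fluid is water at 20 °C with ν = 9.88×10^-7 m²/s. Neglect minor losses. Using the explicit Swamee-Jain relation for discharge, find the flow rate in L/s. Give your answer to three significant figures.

Swamee-Jain (Type II): Q = -0.965·√(gD⁵h_f/L)·ln[ε/(3.7D) + √(3.17ν²L/(gD³h_f))]
√(gD⁵h_f/L) = √(9.81·0.336⁵·2.00/785) = 0.01035
ε/(3.7D) = 1.69×10^-4; √(3.17ν²L/(gD³h_f)) = 5.71×10^-5
Q = -0.965·0.01035·ln(2.260×10^-4) = 0.08381 m³/s
Check: V = 0.945 m/s, Re = 3.21×10^5, f = 0.01893, h_f = 2.01 m ≈ 2.00 m ✓

Q ≈ 83.8 L/s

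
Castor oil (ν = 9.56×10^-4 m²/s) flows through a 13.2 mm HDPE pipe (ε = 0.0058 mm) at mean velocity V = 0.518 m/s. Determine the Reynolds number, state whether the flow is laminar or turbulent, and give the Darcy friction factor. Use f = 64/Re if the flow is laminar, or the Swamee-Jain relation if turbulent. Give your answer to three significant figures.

Re = VD/ν = 0.5180·0.0132/9.56×10^-4 = 7.15
Re < 2300 → laminar → f = 64/Re = 8.948

Re ≈ 7.15; laminar; f = 64/Re ≈ 8.95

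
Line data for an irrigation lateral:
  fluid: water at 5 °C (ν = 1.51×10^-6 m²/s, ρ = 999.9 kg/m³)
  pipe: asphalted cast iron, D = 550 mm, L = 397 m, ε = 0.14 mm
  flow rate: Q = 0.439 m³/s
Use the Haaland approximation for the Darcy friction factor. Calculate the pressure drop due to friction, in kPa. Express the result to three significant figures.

V = 4Q/(πD²) = 4·0.439/(π·0.550²) = 1.848 m/s
Re = VD/ν = 1.848·0.550/1.51×10^-6 = 6.73×10^5 → turbulent
ε/D = 0.14/550 = 2.55×10^-4
Haaland: f = 0.01548
h_f = f(L/D)V²/(2g) = 0.01548·(397/0.550)·1.848²/(2·9.81) = 1.944 m
Δp = ρg·h_f = 999.9·9.81·1.944 = 19.07 kPa

Δp ≈ 19.1 kPa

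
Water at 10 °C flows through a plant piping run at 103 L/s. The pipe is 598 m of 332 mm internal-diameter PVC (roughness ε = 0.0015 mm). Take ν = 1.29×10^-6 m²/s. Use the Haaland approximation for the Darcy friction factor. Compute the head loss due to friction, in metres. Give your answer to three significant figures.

h_f ≈ 1.86 m

V = 4Q/(πD²) = 4·0.103/(π·0.332²) = 1.190 m/s
Re = VD/ν = 1.190·0.332/1.29×10^-6 = 3.06×10^5 → turbulent
ε/D = 0.0015/332 = 4.52×10^-6
Haaland: f = 0.01432
h_f = f(L/D)V²/(2g) = 0.01432·(598/0.332)·1.190²/(2·9.81) = 1.861 m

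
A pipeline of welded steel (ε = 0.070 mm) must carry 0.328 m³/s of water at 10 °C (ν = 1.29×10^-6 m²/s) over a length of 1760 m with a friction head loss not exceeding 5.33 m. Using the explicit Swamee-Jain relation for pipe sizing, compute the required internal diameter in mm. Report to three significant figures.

Swamee-Jain (Type III): D = 0.66·[ε^1.25·(LQ²/(gh_f))^4.75 + ν·Q^9.4·(L/(gh_f))^5.2]^0.04
LQ²/(gh_f) = 3.621; L/(gh_f) = 33.66
Term 1 = ε^1.25·(…)^4.75 = 0.00289; Term 2 = ν·Q^9.4·(…)^5.2 = 0.00317
D = 0.66·(0.00289 + 0.00317)^0.04 = 0.5381 m = 538 mm
Check: V = 1.44 m/s, Re = 6.02×10^5, f = 0.01454, h_f = 5.04 m ≈ 5.33 m ✓

D ≈ 538 mm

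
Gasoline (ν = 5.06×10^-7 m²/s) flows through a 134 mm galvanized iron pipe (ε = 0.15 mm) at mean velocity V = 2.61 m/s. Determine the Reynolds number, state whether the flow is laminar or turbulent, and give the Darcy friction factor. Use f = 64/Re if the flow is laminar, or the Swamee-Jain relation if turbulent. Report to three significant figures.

Re ≈ 6.91×10^5; turbulent; f ≈ 0.0207

Re = VD/ν = 2.610·0.134/5.06×10^-7 = 6.91×10^5
Re > 4000 → turbulent; ε/D = 0.00112
Swamee-Jain: f = 0.02069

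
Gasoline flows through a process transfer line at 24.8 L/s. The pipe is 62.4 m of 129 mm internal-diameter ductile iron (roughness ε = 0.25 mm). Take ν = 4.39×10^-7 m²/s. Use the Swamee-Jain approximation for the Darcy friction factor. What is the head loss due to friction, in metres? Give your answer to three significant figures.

V = 4Q/(πD²) = 4·0.0248/(π·0.129²) = 1.898 m/s
Re = VD/ν = 1.898·0.129/4.39×10^-7 = 5.58×10^5 → turbulent
ε/D = 0.25/129 = 0.00194
Swamee-Jain: f = 0.02367
h_f = f(L/D)V²/(2g) = 0.02367·(62.4/0.129)·1.898²/(2·9.81) = 2.101 m

h_f ≈ 2.10 m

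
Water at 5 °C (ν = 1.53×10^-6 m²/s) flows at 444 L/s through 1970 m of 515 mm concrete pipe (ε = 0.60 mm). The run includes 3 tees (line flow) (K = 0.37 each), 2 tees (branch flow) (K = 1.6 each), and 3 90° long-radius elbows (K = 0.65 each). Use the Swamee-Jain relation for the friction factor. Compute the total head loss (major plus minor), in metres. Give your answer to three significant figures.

H_L ≈ 19.9 m

V = 4Q/(πD²) = 2.131 m/s; V²/2g = 0.2316 m
Re = 7.17×10^5, ε/D = 0.00117 → f = 0.02087 (Swamee-Jain)
Major: h_f = f(L/D)·V²/2g = 0.02087·3825·0.2316 = 18.48 m
Minor: ΣK = 6.26; h_m = ΣK·V²/2g = 1.450 m
Total H_L = 18.48 + 1.450 = 19.93 m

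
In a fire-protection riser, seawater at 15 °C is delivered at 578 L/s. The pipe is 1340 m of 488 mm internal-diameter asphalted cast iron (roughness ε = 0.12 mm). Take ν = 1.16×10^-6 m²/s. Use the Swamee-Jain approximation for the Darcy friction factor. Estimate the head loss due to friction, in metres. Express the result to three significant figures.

V = 4Q/(πD²) = 4·0.578/(π·0.488²) = 3.090 m/s
Re = VD/ν = 3.090·0.488/1.16×10^-6 = 1.30×10^6 → turbulent
ε/D = 0.12/488 = 2.46×10^-4
Swamee-Jain: f = 0.01507
h_f = f(L/D)V²/(2g) = 0.01507·(1340/0.488)·3.090²/(2·9.81) = 20.14 m

h_f ≈ 20.1 m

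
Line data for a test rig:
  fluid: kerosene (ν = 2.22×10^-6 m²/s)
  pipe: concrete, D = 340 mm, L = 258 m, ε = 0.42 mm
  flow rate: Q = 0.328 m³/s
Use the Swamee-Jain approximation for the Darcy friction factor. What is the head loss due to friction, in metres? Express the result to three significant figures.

V = 4Q/(πD²) = 4·0.328/(π·0.340²) = 3.613 m/s
Re = VD/ν = 3.613·0.340/2.22×10^-6 = 5.53×10^5 → turbulent
ε/D = 0.42/340 = 0.00124
Swamee-Jain: f = 0.02127
h_f = f(L/D)V²/(2g) = 0.02127·(258/0.340)·3.613²/(2·9.81) = 10.74 m

h_f ≈ 10.7 m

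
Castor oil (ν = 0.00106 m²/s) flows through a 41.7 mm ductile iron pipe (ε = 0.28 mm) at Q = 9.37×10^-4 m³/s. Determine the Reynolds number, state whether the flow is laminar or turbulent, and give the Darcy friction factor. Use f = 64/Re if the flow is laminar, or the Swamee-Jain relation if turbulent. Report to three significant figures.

Re ≈ 27.0; laminar; f = 64/Re ≈ 2.37

V = 4Q/(πD²) = 0.6861 m/s
Re = VD/ν = 0.6861·0.0417/0.00106 = 27.0
Re < 2300 → laminar → f = 64/Re = 2.371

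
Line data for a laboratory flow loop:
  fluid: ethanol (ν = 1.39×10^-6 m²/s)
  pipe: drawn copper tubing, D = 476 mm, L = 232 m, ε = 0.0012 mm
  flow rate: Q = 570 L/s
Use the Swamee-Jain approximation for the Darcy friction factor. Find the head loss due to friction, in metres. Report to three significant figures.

V = 4Q/(πD²) = 4·0.570/(π·0.476²) = 3.203 m/s
Re = VD/ν = 3.203·0.476/1.39×10^-6 = 1.10×10^6 → turbulent
ε/D = 0.0012/476 = 2.52×10^-6
Swamee-Jain: f = 0.01150
h_f = f(L/D)V²/(2g) = 0.01150·(232/0.476)·3.203²/(2·9.81) = 2.930 m

h_f ≈ 2.93 m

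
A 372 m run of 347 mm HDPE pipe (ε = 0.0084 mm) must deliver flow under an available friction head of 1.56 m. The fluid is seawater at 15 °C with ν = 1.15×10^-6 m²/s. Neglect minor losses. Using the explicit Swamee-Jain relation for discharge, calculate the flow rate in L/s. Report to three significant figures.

Swamee-Jain (Type II): Q = -0.965·√(gD⁵h_f/L)·ln[ε/(3.7D) + √(3.17ν²L/(gD³h_f))]
√(gD⁵h_f/L) = √(9.81·0.347⁵·1.56/372) = 0.01439
ε/(3.7D) = 6.54×10^-6; √(3.17ν²L/(gD³h_f)) = 4.94×10^-5
Q = -0.965·0.01439·ln(5.593×10^-5) = 0.1359 m³/s
Check: V = 1.44 m/s, Re = 4.34×10^5, f = 0.01378, h_f = 1.56 m ≈ 1.56 m ✓

Q ≈ 136 L/s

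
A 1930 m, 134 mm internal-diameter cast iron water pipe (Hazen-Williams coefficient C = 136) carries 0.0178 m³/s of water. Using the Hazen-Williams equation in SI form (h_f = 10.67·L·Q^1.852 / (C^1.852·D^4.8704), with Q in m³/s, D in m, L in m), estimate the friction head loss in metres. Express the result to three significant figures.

h_f = 10.67·1930·0.0178^1.852 / (136^1.852·0.134^4.8704) = 23.63 m

h_f ≈ 23.6 m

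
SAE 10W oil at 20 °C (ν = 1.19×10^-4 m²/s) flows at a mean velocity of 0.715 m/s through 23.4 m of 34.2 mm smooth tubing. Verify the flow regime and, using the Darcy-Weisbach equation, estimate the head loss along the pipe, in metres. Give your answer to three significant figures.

Re = VD/ν = 0.715·0.03420/1.19×10^-4 = 205 → laminar (Re < 2300)
f = 64/Re = 0.3115
h_f = f(L/D)V²/(2g) = 0.3115·(23.4/0.03420)·0.715²/(2·9.81) = 5.553 m

h_f ≈ 5.55 m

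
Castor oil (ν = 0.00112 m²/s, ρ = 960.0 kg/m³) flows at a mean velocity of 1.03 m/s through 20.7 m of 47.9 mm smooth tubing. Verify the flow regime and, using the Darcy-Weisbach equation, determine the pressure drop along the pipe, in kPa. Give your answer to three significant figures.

Δp ≈ 320 kPa

Re = VD/ν = 1.03·0.04790/0.00112 = 44.1 → laminar (Re < 2300)
f = 64/Re = 1.453
h_f = f(L/D)V²/(2g) = 1.453·(20.7/0.04790)·1.03²/(2·9.81) = 33.95 m
Δp = ρg·h_f = 960.0·9.81·33.95 = 319.7 kPa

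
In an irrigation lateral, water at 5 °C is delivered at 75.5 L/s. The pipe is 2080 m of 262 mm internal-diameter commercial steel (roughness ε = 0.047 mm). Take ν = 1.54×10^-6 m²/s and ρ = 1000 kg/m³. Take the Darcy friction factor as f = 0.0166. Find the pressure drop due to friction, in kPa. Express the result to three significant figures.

Δp ≈ 129 kPa

V = 4Q/(πD²) = 4·0.0755/(π·0.262²) = 1.400 m/s
h_f = f(L/D)V²/(2g) = 0.01660·(2080/0.262)·1.400²/(2·9.81) = 13.17 m
Δp = ρg·h_f = 1000·9.81·13.17 = 129.2 kPa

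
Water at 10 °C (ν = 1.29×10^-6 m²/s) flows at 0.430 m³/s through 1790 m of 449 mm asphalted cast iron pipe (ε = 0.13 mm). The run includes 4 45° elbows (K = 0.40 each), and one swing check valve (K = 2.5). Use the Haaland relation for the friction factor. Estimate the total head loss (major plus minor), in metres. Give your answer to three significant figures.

H_L ≈ 24.8 m

V = 4Q/(πD²) = 2.716 m/s; V²/2g = 0.3759 m
Re = 9.45×10^5, ε/D = 2.90×10^-4 → f = 0.01554 (Haaland)
Major: h_f = f(L/D)·V²/2g = 0.01554·3987·0.3759 = 23.29 m
Minor: ΣK = 4.10; h_m = ΣK·V²/2g = 1.541 m
Total H_L = 23.29 + 1.541 = 24.83 m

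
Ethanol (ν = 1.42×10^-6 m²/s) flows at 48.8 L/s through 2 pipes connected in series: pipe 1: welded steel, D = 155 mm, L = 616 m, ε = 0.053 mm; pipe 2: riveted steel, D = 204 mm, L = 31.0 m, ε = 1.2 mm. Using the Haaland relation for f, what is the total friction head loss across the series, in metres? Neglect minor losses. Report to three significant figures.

Pipe 1: V = 2.586 m/s, Re = 2.82×10^5, ε/D = 3.42×10^-4, f = 0.01718, h_1 = f(L/D)V²/2g = 23.27 m
Pipe 2: V = 1.493 m/s, Re = 2.14×10^5, ε/D = 0.00588, f = 0.03235, h_2 = f(L/D)V²/2g = 0.5585 m
Series → Q common, losses add: H = Σh = 23.83 m

H ≈ 23.8 m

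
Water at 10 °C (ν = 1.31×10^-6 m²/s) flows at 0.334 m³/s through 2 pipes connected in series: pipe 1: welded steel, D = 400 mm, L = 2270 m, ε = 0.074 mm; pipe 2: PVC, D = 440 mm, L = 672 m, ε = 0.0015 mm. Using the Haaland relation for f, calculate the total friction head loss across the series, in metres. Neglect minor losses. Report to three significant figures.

Pipe 1: V = 2.658 m/s, Re = 8.12×10^5, ε/D = 1.85×10^-4, f = 0.01461, h_1 = f(L/D)V²/2g = 29.85 m
Pipe 2: V = 2.197 m/s, Re = 7.38×10^5, ε/D = 3.41×10^-6, f = 0.01225, h_2 = f(L/D)V²/2g = 4.600 m
Series → Q common, losses add: H = Σh = 34.45 m

H ≈ 34.5 m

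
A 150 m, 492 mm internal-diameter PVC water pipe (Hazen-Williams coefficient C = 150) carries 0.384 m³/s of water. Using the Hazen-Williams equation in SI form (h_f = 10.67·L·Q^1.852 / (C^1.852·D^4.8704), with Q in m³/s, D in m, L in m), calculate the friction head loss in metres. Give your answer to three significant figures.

h_f ≈ 0.803 m

h_f = 10.67·150·0.384^1.852 / (150^1.852·0.492^4.8704) = 0.8027 m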